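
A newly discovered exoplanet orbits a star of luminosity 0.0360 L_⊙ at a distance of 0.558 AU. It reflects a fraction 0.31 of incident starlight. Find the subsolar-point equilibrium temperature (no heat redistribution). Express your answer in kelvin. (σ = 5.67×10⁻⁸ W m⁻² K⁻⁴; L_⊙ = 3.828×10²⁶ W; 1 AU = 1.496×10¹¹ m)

T_ss ≈ 209 K

d = 0.558 AU = 8.35×10¹⁰ m.
L = 0.0360 × 3.828×10²⁶ = 1.38×10²⁵ W.
Flux: S = L/(4πd²) = 1.38×10²⁵/(4π×(8.35×10¹⁰)²) = 157 W m⁻².
At the subsolar point the surface absorbs S(1−A) and emits σT⁴ per unit area — no factor of 4, since only the local patch is in balance.
T = [157 × 0.69 / 5.67×10⁻⁸]^(1/4) = (1.92×10⁹)^(1/4) = 209 K.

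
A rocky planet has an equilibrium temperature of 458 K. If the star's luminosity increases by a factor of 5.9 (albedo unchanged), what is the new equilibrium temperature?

T_eq ≈ 714 K

T_eq ∝ L^(1/4) · d^(−1/2).
T′ = 458 × 5.9^(1/4) = 714 K.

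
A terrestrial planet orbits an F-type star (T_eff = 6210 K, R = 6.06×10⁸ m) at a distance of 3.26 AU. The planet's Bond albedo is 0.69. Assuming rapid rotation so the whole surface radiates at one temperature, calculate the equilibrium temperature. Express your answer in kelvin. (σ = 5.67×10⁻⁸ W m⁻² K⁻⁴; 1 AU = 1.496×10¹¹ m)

T_eq ≈ 115 K

d = 3.26 AU = 4.88×10¹¹ m.
L = 4πR_⋆²σT_⋆⁴ = 4π(6.06×10⁸)² × 5.67×10⁻⁸ × (6210)⁴ = 3.89×10²⁶ W.
S = L/(4πd²) = 130 W m⁻².
Energy balance: absorbed = emitted ⇒ πR²·S(1−A) = 4πR²·σT_eq⁴, so T_eq⁴ = S(1−A)/(4σ).
T_eq = [130 × 0.31 / (4 × 5.67×10⁻⁸)]^(1/4) = (1.78×10⁸)^(1/4) = 115 K.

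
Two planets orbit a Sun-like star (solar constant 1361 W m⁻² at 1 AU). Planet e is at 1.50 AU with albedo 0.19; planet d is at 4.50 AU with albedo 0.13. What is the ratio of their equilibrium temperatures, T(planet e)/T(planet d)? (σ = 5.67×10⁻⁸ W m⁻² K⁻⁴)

T₁/T₂ ≈ 1.701

T_eq = [S₀(1−A)/(4σd²)]^(1/4), so T ∝ (1−A)^(1/4) / √d.
T₁ = [1361×0.81/(4×5.67×10⁻⁸×1.50²)]^(1/4) = 215.59 K.
T₂ = [1361×0.87/(4×5.67×10⁻⁸×4.50²)]^(1/4) = 126.71 K.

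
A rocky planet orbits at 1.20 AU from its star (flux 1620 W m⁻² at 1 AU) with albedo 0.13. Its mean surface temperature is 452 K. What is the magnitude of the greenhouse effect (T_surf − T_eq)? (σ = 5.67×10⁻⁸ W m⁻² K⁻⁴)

S = 1620/1.20² = 1125 W m⁻².
T_eq = [S(1−A)/(4σ)]^(1/4) = [1125×0.87/(4×5.67×10⁻⁸)]^(1/4) = 256.3 K.
ΔT = T_surf − T_eq = 452 − 256.3.

ΔT ≈ 195.7 K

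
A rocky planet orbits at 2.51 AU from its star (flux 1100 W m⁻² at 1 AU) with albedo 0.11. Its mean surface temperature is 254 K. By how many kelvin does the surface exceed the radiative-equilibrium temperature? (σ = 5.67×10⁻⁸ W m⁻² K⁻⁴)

S = 1100/2.51² = 174.6 W m⁻².
T_eq = [S(1−A)/(4σ)]^(1/4) = [174.6×0.89/(4×5.67×10⁻⁸)]^(1/4) = 161.8 K.
ΔT = T_surf − T_eq = 254 − 161.8.

ΔT ≈ 92.2 K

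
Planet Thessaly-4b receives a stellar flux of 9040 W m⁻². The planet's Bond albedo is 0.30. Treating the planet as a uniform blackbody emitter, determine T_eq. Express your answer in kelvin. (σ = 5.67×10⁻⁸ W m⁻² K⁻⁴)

Energy balance: absorbed = emitted ⇒ πR²·S(1−A) = 4πR²·σT_eq⁴, so T_eq⁴ = S(1−A)/(4σ).
T_eq = [9040 × 0.70 / (4 × 5.67×10⁻⁸)]^(1/4) = (2.79×10¹⁰)^(1/4) = 409 K.

T_eq ≈ 409 K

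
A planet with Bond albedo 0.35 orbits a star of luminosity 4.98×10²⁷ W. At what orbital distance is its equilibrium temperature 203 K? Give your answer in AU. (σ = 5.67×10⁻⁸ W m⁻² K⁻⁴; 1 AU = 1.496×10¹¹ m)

From T_eq⁴ = L(1−A)/(16πσd²): d = √[L(1−A)/(16πσT_eq⁴)].
d = √[4.98×10²⁷ × 0.65 / (16π × 5.67×10⁻⁸ × (203)⁴)] = 8.18×10¹¹ m = 5.47 AU.

d ≈ 5.47 AU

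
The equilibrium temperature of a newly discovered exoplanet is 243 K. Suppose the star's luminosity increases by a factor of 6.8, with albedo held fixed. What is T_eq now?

T_eq ≈ 392 K

T_eq ∝ L^(1/4) · d^(−1/2).
T′ = 243 × 6.8^(1/4) = 392 K.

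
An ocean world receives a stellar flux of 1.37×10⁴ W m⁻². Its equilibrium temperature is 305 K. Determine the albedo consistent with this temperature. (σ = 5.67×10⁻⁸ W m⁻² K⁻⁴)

A ≈ 0.86

From T_eq⁴ = S(1−A)/(4σ): 1−A = 4σT_eq⁴/S.
1−A = 4 × 5.67×10⁻⁸ × (305)⁴ / 1.37×10⁴ = 0.143.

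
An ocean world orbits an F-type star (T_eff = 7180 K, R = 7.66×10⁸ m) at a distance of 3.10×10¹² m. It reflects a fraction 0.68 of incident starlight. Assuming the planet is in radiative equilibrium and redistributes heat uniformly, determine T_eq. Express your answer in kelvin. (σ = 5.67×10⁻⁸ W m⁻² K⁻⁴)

T_eq ≈ 60.0 K

L = 4πR_⋆²σT_⋆⁴ = 4π(7.66×10⁸)² × 5.67×10⁻⁸ × (7180)⁴ = 1.11×10²⁷ W.
S = L/(4πd²) = 9.20 W m⁻².
Energy balance: absorbed = emitted ⇒ πR²·S(1−A) = 4πR²·σT_eq⁴, so T_eq⁴ = S(1−A)/(4σ).
T_eq = [9.20 × 0.32 / (4 × 5.67×10⁻⁸)]^(1/4) = (1.30×10⁷)^(1/4) = 60.0 K.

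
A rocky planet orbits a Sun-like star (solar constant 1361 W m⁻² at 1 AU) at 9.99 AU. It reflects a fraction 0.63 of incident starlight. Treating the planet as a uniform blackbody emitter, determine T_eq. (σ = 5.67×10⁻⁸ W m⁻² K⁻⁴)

T_eq ≈ 68.7 K

Flux at 9.99 AU: S = 1361/9.99² = 13.6 W m⁻².
Energy balance: absorbed = emitted ⇒ πR²·S(1−A) = 4πR²·σT_eq⁴, so T_eq⁴ = S(1−A)/(4σ).
T_eq = [13.6 × 0.37 / (4 × 5.67×10⁻⁸)]^(1/4) = (2.22×10⁷)^(1/4) = 68.7 K.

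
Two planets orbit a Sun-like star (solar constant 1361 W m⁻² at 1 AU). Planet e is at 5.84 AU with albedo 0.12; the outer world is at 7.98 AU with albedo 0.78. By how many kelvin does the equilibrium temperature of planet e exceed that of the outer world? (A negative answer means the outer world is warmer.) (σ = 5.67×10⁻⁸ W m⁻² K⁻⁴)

T_eq = [S₀(1−A)/(4σd²)]^(1/4), so T ∝ (1−A)^(1/4) / √d.
T₁ = [1361×0.88/(4×5.67×10⁻⁸×5.84²)]^(1/4) = 111.55 K.
T₂ = [1361×0.22/(4×5.67×10⁻⁸×7.98²)]^(1/4) = 67.48 K.

ΔT ≈ 44.1 K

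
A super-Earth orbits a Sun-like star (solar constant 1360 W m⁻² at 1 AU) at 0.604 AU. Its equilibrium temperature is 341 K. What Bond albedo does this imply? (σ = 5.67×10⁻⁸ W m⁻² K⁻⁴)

Flux at 0.604 AU: S = 1360/0.604² = 3730 W m⁻².
From T_eq⁴ = S(1−A)/(4σ): 1−A = 4σT_eq⁴/S.
1−A = 4 × 5.67×10⁻⁸ × (341)⁴ / 3730 = 0.823.

A ≈ 0.18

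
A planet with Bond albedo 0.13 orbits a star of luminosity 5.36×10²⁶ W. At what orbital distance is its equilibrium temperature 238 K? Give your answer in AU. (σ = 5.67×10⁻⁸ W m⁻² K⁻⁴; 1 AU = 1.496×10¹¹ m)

d ≈ 1.51 AU

From T_eq⁴ = L(1−A)/(16πσd²): d = √[L(1−A)/(16πσT_eq⁴)].
d = √[5.36×10²⁶ × 0.87 / (16π × 5.67×10⁻⁸ × (238)⁴)] = 2.26×10¹¹ m = 1.51 AU.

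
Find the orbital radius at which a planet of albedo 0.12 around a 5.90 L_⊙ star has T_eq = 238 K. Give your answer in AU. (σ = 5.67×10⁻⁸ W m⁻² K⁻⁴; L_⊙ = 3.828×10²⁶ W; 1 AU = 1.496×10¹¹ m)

L = 5.90 × 3.828×10²⁶ = 2.26×10²⁷ W.
From T_eq⁴ = L(1−A)/(16πσd²): d = √[L(1−A)/(16πσT_eq⁴)].
d = √[2.26×10²⁷ × 0.88 / (16π × 5.67×10⁻⁸ × (238)⁴)] = 4.66×10¹¹ m = 3.12 AU.

d ≈ 3.12 AU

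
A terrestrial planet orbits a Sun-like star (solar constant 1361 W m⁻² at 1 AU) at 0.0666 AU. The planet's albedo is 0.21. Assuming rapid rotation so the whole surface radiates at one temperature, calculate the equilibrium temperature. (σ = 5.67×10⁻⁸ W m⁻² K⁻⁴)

Flux at 0.0666 AU: S = 1361/0.0666² = 3.07×10⁵ W m⁻².
Energy balance: absorbed = emitted ⇒ πR²·S(1−A) = 4πR²·σT_eq⁴, so T_eq⁴ = S(1−A)/(4σ).
T_eq = [3.07×10⁵ × 0.79 / (4 × 5.67×10⁻⁸)]^(1/4) = (1.07×10¹²)^(1/4) = 1020 K.

T_eq ≈ 1020 K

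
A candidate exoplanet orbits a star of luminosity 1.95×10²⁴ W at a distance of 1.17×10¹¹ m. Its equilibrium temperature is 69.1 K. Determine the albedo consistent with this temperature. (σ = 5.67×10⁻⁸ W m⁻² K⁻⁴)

A ≈ 0.54

Flux: S = L/(4πd²) = 1.95×10²⁴/(4π×(1.17×10¹¹)²) = 11.3 W m⁻².
From T_eq⁴ = S(1−A)/(4σ): 1−A = 4σT_eq⁴/S.
1−A = 4 × 5.67×10⁻⁸ × (69.1)⁴ / 11.3 = 0.456.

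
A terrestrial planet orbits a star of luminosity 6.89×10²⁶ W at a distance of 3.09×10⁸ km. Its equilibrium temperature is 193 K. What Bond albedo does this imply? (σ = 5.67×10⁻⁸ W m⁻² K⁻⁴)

A ≈ 0.45

d = 3.09×10⁸ km = 3.09×10¹¹ m.
Flux: S = L/(4πd²) = 6.89×10²⁶/(4π×(3.09×10¹¹)²) = 574 W m⁻².
From T_eq⁴ = S(1−A)/(4σ): 1−A = 4σT_eq⁴/S.
1−A = 4 × 5.67×10⁻⁸ × (193)⁴ / 574 = 0.548.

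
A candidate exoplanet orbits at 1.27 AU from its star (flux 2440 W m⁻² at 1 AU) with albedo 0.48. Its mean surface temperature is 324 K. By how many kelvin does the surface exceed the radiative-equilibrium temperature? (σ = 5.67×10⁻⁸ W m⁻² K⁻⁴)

ΔT ≈ 81.3 K

S = 2440/1.27² = 1513 W m⁻².
T_eq = [S(1−A)/(4σ)]^(1/4) = [1513×0.52/(4×5.67×10⁻⁸)]^(1/4) = 242.7 K.
ΔT = T_surf − T_eq = 324 − 242.7.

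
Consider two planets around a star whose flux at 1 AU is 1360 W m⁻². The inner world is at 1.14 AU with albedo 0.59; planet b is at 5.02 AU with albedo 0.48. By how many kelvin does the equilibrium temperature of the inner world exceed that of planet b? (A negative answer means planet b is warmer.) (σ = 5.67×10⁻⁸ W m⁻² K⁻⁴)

T_eq = [S₀(1−A)/(4σd²)]^(1/4), so T ∝ (1−A)^(1/4) / √d.
T₁ = [1360×0.41/(4×5.67×10⁻⁸×1.14²)]^(1/4) = 208.55 K.
T₂ = [1360×0.52/(4×5.67×10⁻⁸×5.02²)]^(1/4) = 105.47 K.

ΔT ≈ 103.1 K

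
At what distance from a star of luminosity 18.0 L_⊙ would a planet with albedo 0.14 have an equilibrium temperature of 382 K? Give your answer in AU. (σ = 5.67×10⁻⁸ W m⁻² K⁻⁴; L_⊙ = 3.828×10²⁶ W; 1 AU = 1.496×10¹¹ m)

d ≈ 2.09 AU

L = 18.0 × 3.828×10²⁶ = 6.89×10²⁷ W.
From T_eq⁴ = L(1−A)/(16πσd²): d = √[L(1−A)/(16πσT_eq⁴)].
d = √[6.89×10²⁷ × 0.86 / (16π × 5.67×10⁻⁸ × (382)⁴)] = 3.12×10¹¹ m = 2.09 AU.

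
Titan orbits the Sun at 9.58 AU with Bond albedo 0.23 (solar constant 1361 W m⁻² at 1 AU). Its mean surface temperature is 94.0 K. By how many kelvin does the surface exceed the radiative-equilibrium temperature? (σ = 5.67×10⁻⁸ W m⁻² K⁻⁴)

S = 1361/9.58² = 14.83 W m⁻².
T_eq = [S(1−A)/(4σ)]^(1/4) = [14.83×0.77/(4×5.67×10⁻⁸)]^(1/4) = 84.2 K.
ΔT = T_surf − T_eq = 94 − 84.2.

ΔT ≈ 9.8 K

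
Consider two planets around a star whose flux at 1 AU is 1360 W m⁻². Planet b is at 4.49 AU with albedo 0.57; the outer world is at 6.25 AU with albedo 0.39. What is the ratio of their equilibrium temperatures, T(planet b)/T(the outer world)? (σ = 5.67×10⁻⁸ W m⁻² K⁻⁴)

T_eq = [S₀(1−A)/(4σd²)]^(1/4), so T ∝ (1−A)^(1/4) / √d.
T₁ = [1360×0.43/(4×5.67×10⁻⁸×4.49²)]^(1/4) = 106.35 K.
T₂ = [1360×0.61/(4×5.67×10⁻⁸×6.25²)]^(1/4) = 98.37 K.

T₁/T₂ ≈ 1.081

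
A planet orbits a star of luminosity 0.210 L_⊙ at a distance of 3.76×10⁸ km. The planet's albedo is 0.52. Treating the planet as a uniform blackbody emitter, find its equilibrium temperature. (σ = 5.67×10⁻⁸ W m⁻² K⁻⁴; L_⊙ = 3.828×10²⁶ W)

d = 3.76×10⁸ km = 3.76×10¹¹ m.
L = 0.210 × 3.828×10²⁶ = 8.04×10²⁵ W.
Flux: S = L/(4πd²) = 8.04×10²⁵/(4π×(3.76×10¹¹)²) = 45.2 W m⁻².
Energy balance: absorbed = emitted ⇒ πR²·S(1−A) = 4πR²·σT_eq⁴, so T_eq⁴ = S(1−A)/(4σ).
T_eq = [45.2 × 0.48 / (4 × 5.67×10⁻⁸)]^(1/4) = (9.58×10⁷)^(1/4) = 98.9 K.

T_eq ≈ 98.9 K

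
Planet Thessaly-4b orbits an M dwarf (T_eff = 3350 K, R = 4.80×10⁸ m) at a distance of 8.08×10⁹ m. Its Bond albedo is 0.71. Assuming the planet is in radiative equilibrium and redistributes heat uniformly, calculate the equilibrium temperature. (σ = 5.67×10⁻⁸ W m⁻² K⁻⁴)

L = 4πR_⋆²σT_⋆⁴ = 4π(4.80×10⁸)² × 5.67×10⁻⁸ × (3350)⁴ = 2.07×10²⁵ W.
S = L/(4πd²) = 2.52×10⁴ W m⁻².
Energy balance: absorbed = emitted ⇒ πR²·S(1−A) = 4πR²·σT_eq⁴, so T_eq⁴ = S(1−A)/(4σ).
T_eq = [2.52×10⁴ × 0.29 / (4 × 5.67×10⁻⁸)]^(1/4) = (3.22×10¹⁰)^(1/4) = 424 K.

T_eq ≈ 424 K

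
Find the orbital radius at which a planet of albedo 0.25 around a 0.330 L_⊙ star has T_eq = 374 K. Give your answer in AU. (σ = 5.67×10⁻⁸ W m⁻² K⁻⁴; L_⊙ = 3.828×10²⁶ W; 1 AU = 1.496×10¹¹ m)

d ≈ 0.276 AU

L = 0.330 × 3.828×10²⁶ = 1.26×10²⁶ W.
From T_eq⁴ = L(1−A)/(16πσd²): d = √[L(1−A)/(16πσT_eq⁴)].
d = √[1.26×10²⁶ × 0.75 / (16π × 5.67×10⁻⁸ × (374)⁴)] = 4.12×10¹⁰ m = 0.276 AU.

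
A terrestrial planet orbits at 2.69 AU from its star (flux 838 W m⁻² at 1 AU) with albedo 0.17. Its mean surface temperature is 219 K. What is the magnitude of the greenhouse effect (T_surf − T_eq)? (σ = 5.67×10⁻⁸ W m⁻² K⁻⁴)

ΔT ≈ 75.5 K

S = 838/2.69² = 115.8 W m⁻².
T_eq = [S(1−A)/(4σ)]^(1/4) = [115.8×0.83/(4×5.67×10⁻⁸)]^(1/4) = 143.5 K.
ΔT = T_surf − T_eq = 219 − 143.5.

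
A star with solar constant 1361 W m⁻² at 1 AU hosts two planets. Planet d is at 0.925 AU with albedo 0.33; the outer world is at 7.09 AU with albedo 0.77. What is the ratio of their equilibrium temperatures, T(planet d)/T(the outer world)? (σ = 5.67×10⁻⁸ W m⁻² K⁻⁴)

T₁/T₂ ≈ 3.617

T_eq = [S₀(1−A)/(4σd²)]^(1/4), so T ∝ (1−A)^(1/4) / √d.
T₁ = [1361×0.67/(4×5.67×10⁻⁸×0.925²)]^(1/4) = 261.82 K.
T₂ = [1361×0.23/(4×5.67×10⁻⁸×7.09²)]^(1/4) = 72.39 K.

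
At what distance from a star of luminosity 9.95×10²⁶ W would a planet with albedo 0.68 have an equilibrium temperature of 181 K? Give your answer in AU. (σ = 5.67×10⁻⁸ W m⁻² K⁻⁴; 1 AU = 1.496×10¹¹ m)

d ≈ 2.16 AU

From T_eq⁴ = L(1−A)/(16πσd²): d = √[L(1−A)/(16πσT_eq⁴)].
d = √[9.95×10²⁶ × 0.32 / (16π × 5.67×10⁻⁸ × (181)⁴)] = 3.23×10¹¹ m = 2.16 AU.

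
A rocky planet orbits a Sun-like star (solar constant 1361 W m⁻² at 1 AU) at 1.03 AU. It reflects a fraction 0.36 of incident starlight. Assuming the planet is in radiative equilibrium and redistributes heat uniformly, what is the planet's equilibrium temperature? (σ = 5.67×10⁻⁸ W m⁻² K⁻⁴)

Flux at 1.03 AU: S = 1361/1.03² = 1280 W m⁻².
Energy balance: absorbed = emitted ⇒ πR²·S(1−A) = 4πR²·σT_eq⁴, so T_eq⁴ = S(1−A)/(4σ).
T_eq = [1280 × 0.64 / (4 × 5.67×10⁻⁸)]^(1/4) = (3.62×10⁹)^(1/4) = 245 K.

T_eq ≈ 245 K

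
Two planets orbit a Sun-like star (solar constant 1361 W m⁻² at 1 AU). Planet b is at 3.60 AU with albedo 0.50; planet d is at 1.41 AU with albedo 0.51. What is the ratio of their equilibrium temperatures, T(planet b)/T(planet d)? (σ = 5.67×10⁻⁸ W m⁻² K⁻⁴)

T₁/T₂ ≈ 0.629

T_eq = [S₀(1−A)/(4σd²)]^(1/4), so T ∝ (1−A)^(1/4) / √d.
T₁ = [1361×0.50/(4×5.67×10⁻⁸×3.60²)]^(1/4) = 123.35 K.
T₂ = [1361×0.49/(4×5.67×10⁻⁸×1.41²)]^(1/4) = 196.11 K.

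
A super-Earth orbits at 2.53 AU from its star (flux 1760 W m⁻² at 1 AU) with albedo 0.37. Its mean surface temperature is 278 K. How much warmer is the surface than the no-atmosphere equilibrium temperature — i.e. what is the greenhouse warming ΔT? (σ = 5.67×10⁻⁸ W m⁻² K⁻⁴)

S = 1760/2.53² = 275.0 W m⁻².
T_eq = [S(1−A)/(4σ)]^(1/4) = [275.0×0.63/(4×5.67×10⁻⁸)]^(1/4) = 166.2 K.
ΔT = T_surf − T_eq = 278 − 166.2.

ΔT ≈ 111.8 K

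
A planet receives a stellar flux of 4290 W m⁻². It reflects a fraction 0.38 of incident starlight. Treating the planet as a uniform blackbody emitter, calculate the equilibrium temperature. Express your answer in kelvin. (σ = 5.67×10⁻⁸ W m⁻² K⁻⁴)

Energy balance: absorbed = emitted ⇒ πR²·S(1−A) = 4πR²·σT_eq⁴, so T_eq⁴ = S(1−A)/(4σ).
T_eq = [4290 × 0.62 / (4 × 5.67×10⁻⁸)]^(1/4) = (1.17×10¹⁰)^(1/4) = 329 K.

T_eq ≈ 329 K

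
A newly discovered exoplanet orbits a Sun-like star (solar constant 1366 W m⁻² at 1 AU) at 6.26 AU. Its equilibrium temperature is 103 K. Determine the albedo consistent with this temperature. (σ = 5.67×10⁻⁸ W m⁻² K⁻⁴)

Flux at 6.26 AU: S = 1366/6.26² = 34.9 W m⁻².
From T_eq⁴ = S(1−A)/(4σ): 1−A = 4σT_eq⁴/S.
1−A = 4 × 5.67×10⁻⁸ × (103)⁴ / 34.9 = 0.732.

A ≈ 0.27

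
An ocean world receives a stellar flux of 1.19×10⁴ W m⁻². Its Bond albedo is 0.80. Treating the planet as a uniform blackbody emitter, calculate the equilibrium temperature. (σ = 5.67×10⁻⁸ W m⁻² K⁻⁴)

T_eq ≈ 320 K

Energy balance: absorbed = emitted ⇒ πR²·S(1−A) = 4πR²·σT_eq⁴, so T_eq⁴ = S(1−A)/(4σ).
T_eq = [1.19×10⁴ × 0.20 / (4 × 5.67×10⁻⁸)]^(1/4) = (1.05×10¹⁰)^(1/4) = 320 K.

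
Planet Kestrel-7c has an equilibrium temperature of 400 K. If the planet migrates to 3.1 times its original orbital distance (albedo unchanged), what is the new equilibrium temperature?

T_eq ≈ 227 K

T_eq ∝ L^(1/4) · d^(−1/2).
T′ = 400 / 3.1^(1/2) = 227 K.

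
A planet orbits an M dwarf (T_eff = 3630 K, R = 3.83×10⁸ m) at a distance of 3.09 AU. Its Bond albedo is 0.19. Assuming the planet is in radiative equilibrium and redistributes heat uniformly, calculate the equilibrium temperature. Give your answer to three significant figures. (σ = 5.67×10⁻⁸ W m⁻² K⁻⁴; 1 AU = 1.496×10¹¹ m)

d = 3.09 AU = 4.62×10¹¹ m.
L = 4πR_⋆²σT_⋆⁴ = 4π(3.83×10⁸)² × 5.67×10⁻⁸ × (3630)⁴ = 1.81×10²⁵ W.
S = L/(4πd²) = 6.76 W m⁻².
Energy balance: absorbed = emitted ⇒ πR²·S(1−A) = 4πR²·σT_eq⁴, so T_eq⁴ = S(1−A)/(4σ).
T_eq = [6.76 × 0.81 / (4 × 5.67×10⁻⁸)]^(1/4) = (2.41×10⁷)^(1/4) = 70.1 K.

T_eq ≈ 70.1 K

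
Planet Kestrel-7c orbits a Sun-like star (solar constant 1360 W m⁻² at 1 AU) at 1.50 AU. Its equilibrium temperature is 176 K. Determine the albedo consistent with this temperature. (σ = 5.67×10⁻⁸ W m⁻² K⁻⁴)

Flux at 1.50 AU: S = 1360/1.50² = 604 W m⁻².
From T_eq⁴ = S(1−A)/(4σ): 1−A = 4σT_eq⁴/S.
1−A = 4 × 5.67×10⁻⁸ × (176)⁴ / 604 = 0.360.

A ≈ 0.64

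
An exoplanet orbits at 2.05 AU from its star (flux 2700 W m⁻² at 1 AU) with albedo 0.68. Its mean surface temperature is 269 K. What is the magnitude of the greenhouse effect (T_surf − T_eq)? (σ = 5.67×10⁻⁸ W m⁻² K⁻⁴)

S = 2700/2.05² = 642.5 W m⁻².
T_eq = [S(1−A)/(4σ)]^(1/4) = [642.5×0.32/(4×5.67×10⁻⁸)]^(1/4) = 173.5 K.
ΔT = T_surf − T_eq = 269 − 173.5.

ΔT ≈ 95.5 K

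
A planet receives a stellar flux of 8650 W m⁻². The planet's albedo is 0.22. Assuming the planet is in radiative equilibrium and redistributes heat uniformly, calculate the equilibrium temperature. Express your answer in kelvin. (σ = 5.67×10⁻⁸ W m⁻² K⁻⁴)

T_eq ≈ 415 K

Energy balance: absorbed = emitted ⇒ πR²·S(1−A) = 4πR²·σT_eq⁴, so T_eq⁴ = S(1−A)/(4σ).
T_eq = [8650 × 0.78 / (4 × 5.67×10⁻⁸)]^(1/4) = (2.97×10¹⁰)^(1/4) = 415 K.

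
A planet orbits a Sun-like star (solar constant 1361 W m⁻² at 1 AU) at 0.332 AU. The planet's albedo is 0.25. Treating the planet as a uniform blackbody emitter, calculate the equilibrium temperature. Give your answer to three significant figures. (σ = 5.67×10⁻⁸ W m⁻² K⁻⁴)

Flux at 0.332 AU: S = 1361/0.332² = 1.23×10⁴ W m⁻².
Energy balance: absorbed = emitted ⇒ πR²·S(1−A) = 4πR²·σT_eq⁴, so T_eq⁴ = S(1−A)/(4σ).
T_eq = [1.23×10⁴ × 0.75 / (4 × 5.67×10⁻⁸)]^(1/4) = (4.08×10¹⁰)^(1/4) = 450 K.

T_eq ≈ 450 K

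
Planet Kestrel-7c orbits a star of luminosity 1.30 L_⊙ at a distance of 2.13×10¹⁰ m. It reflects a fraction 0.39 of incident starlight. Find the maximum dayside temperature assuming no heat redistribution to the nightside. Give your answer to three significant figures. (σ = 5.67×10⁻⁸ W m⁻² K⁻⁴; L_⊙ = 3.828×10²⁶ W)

T_ss ≈ 984 K

L = 1.30 × 3.828×10²⁶ = 4.98×10²⁶ W.
Flux: S = L/(4πd²) = 4.98×10²⁶/(4π×(2.13×10¹⁰)²) = 8.73×10⁴ W m⁻².
With no redistribution each surface element balances locally: S(1−A) = σT⁴.
T = [8.73×10⁴ × 0.61 / 5.67×10⁻⁸]^(1/4) = (9.39×10¹¹)^(1/4) = 984 K.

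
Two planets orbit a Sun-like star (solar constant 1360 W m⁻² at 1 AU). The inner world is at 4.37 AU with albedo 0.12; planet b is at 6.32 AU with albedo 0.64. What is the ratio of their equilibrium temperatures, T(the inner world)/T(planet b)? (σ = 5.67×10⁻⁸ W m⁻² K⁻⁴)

T_eq = [S₀(1−A)/(4σd²)]^(1/4), so T ∝ (1−A)^(1/4) / √d.
T₁ = [1360×0.88/(4×5.67×10⁻⁸×4.37²)]^(1/4) = 128.93 K.
T₂ = [1360×0.36/(4×5.67×10⁻⁸×6.32²)]^(1/4) = 85.74 K.

T₁/T₂ ≈ 1.504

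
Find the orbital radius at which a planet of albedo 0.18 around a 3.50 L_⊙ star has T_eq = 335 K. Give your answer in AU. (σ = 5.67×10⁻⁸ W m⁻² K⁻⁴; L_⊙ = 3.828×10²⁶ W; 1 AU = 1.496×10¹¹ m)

L = 3.50 × 3.828×10²⁶ = 1.34×10²⁷ W.
From T_eq⁴ = L(1−A)/(16πσd²): d = √[L(1−A)/(16πσT_eq⁴)].
d = √[1.34×10²⁷ × 0.82 / (16π × 5.67×10⁻⁸ × (335)⁴)] = 1.75×10¹¹ m = 1.17 AU.

d ≈ 1.17 AU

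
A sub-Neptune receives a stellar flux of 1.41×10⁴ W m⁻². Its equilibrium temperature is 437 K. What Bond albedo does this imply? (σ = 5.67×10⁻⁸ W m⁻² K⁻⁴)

A ≈ 0.41

From T_eq⁴ = S(1−A)/(4σ): 1−A = 4σT_eq⁴/S.
1−A = 4 × 5.67×10⁻⁸ × (437)⁴ / 1.41×10⁴ = 0.587.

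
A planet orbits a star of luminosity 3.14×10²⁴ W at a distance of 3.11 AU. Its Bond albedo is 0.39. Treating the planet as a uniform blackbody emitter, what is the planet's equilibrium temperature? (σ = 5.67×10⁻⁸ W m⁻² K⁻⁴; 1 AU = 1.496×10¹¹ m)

T_eq ≈ 42.0 K

d = 3.11 AU = 4.65×10¹¹ m.
Flux: S = L/(4πd²) = 3.14×10²⁴/(4π×(4.65×10¹¹)²) = 1.15 W m⁻².
Energy balance: absorbed = emitted ⇒ πR²·S(1−A) = 4πR²·σT_eq⁴, so T_eq⁴ = S(1−A)/(4σ).
T_eq = [1.15 × 0.61 / (4 × 5.67×10⁻⁸)]^(1/4) = (3.10×10⁶)^(1/4) = 42.0 K.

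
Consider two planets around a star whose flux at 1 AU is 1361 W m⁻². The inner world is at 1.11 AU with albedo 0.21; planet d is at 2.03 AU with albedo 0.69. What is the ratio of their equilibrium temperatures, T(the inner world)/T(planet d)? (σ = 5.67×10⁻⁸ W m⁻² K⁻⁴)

T_eq = [S₀(1−A)/(4σd²)]^(1/4), so T ∝ (1−A)^(1/4) / √d.
T₁ = [1361×0.79/(4×5.67×10⁻⁸×1.11²)]^(1/4) = 249.06 K.
T₂ = [1361×0.31/(4×5.67×10⁻⁸×2.03²)]^(1/4) = 145.76 K.

T₁/T₂ ≈ 1.709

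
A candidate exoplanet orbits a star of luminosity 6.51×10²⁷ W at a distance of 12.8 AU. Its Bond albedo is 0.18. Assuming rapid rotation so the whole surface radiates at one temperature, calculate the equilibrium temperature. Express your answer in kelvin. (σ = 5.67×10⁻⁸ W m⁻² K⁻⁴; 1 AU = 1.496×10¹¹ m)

T_eq ≈ 150 K

d = 12.8 AU = 1.91×10¹² m.
Flux: S = L/(4πd²) = 6.51×10²⁷/(4π×(1.91×10¹²)²) = 141 W m⁻².
Energy balance: absorbed = emitted ⇒ πR²·S(1−A) = 4πR²·σT_eq⁴, so T_eq⁴ = S(1−A)/(4σ).
T_eq = [141 × 0.82 / (4 × 5.67×10⁻⁸)]^(1/4) = (5.11×10⁸)^(1/4) = 150 K.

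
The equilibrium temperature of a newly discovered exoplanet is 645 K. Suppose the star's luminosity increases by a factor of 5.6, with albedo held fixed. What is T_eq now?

T_eq ≈ 992 K

T_eq ∝ L^(1/4) · d^(−1/2).
T′ = 645 × 5.6^(1/4) = 992 K.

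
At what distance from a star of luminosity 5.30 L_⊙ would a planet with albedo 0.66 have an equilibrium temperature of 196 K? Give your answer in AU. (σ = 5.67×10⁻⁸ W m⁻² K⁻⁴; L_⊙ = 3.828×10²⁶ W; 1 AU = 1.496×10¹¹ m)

d ≈ 2.71 AU

L = 5.30 × 3.828×10²⁶ = 2.03×10²⁷ W.
From T_eq⁴ = L(1−A)/(16πσd²): d = √[L(1−A)/(16πσT_eq⁴)].
d = √[2.03×10²⁷ × 0.34 / (16π × 5.67×10⁻⁸ × (196)⁴)] = 4.05×10¹¹ m = 2.71 AU.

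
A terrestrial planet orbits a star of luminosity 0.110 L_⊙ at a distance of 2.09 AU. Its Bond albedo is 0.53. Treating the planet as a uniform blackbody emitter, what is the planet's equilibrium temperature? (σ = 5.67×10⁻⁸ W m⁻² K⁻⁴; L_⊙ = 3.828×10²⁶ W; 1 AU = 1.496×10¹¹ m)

d = 2.09 AU = 3.13×10¹¹ m.
L = 0.110 × 3.828×10²⁶ = 4.21×10²⁵ W.
Flux: S = L/(4πd²) = 4.21×10²⁵/(4π×(3.13×10¹¹)²) = 34.3 W m⁻².
Energy balance: absorbed = emitted ⇒ πR²·S(1−A) = 4πR²·σT_eq⁴, so T_eq⁴ = S(1−A)/(4σ).
T_eq = [34.3 × 0.47 / (4 × 5.67×10⁻⁸)]^(1/4) = (7.10×10⁷)^(1/4) = 91.8 K.

T_eq ≈ 91.8 K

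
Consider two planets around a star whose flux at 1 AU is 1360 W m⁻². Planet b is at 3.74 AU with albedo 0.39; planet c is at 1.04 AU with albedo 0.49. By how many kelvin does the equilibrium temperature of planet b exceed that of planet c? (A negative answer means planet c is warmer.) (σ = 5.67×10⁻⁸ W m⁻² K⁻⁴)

T_eq = [S₀(1−A)/(4σd²)]^(1/4), so T ∝ (1−A)^(1/4) / √d.
T₁ = [1360×0.61/(4×5.67×10⁻⁸×3.74²)]^(1/4) = 127.17 K.
T₂ = [1360×0.51/(4×5.67×10⁻⁸×1.04²)]^(1/4) = 230.59 K.

ΔT ≈ -103.4 K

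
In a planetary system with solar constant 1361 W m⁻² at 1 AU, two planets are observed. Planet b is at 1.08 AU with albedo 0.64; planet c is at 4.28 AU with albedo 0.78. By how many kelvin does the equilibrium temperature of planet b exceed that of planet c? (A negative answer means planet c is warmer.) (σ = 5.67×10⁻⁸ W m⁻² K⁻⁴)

T_eq = [S₀(1−A)/(4σd²)]^(1/4), so T ∝ (1−A)^(1/4) / √d.
T₁ = [1361×0.36/(4×5.67×10⁻⁸×1.08²)]^(1/4) = 207.45 K.
T₂ = [1361×0.22/(4×5.67×10⁻⁸×4.28²)]^(1/4) = 92.14 K.

ΔT ≈ 115.3 K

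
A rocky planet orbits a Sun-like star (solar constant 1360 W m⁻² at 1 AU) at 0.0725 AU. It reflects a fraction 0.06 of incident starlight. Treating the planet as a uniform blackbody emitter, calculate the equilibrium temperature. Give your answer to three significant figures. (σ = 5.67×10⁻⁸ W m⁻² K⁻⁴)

Flux at 0.0725 AU: S = 1360/0.0725² = 2.59×10⁵ W m⁻².
Energy balance: absorbed = emitted ⇒ πR²·S(1−A) = 4πR²·σT_eq⁴, so T_eq⁴ = S(1−A)/(4σ).
T_eq = [2.59×10⁵ × 0.94 / (4 × 5.67×10⁻⁸)]^(1/4) = (1.07×10¹²)^(1/4) = 1020 K.

T_eq ≈ 1020 K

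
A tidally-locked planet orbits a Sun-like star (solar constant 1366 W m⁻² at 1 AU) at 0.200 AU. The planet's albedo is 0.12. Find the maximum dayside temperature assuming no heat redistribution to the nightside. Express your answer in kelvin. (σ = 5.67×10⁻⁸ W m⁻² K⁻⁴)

Flux at 0.200 AU: S = 1366/0.200² = 3.41×10⁴ W m⁻².
With no redistribution each surface element balances locally: S(1−A) = σT⁴.
T = [3.41×10⁴ × 0.88 / 5.67×10⁻⁸]^(1/4) = (5.30×10¹¹)^(1/4) = 853 K.

T_ss ≈ 853 K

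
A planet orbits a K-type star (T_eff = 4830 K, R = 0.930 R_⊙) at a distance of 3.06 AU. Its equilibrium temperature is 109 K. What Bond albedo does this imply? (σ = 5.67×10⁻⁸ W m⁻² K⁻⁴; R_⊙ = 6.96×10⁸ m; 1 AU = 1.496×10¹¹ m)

R_⋆ = 0.930 × 6.96×10⁸ = 6.47×10⁸ m.
d = 3.06 AU = 4.58×10¹¹ m.
L = 4πR_⋆²σT_⋆⁴ = 4π(6.47×10⁸)² × 5.67×10⁻⁸ × (4830)⁴ = 1.62×10²⁶ W.
S = L/(4πd²) = 61.7 W m⁻².
From T_eq⁴ = S(1−A)/(4σ): 1−A = 4σT_eq⁴/S.
1−A = 4 × 5.67×10⁻⁸ × (109)⁴ / 61.7 = 0.519.

A ≈ 0.48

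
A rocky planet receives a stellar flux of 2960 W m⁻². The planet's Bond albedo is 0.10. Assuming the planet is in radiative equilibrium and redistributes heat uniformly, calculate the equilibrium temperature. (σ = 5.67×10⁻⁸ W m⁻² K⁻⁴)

T_eq ≈ 329 K

Energy balance: absorbed = emitted ⇒ πR²·S(1−A) = 4πR²·σT_eq⁴, so T_eq⁴ = S(1−A)/(4σ).
T_eq = [2960 × 0.90 / (4 × 5.67×10⁻⁸)]^(1/4) = (1.17×10¹⁰)^(1/4) = 329 K.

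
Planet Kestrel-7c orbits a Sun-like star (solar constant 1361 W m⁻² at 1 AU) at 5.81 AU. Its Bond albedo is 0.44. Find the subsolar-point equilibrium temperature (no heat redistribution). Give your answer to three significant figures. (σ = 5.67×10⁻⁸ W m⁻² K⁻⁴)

Flux at 5.81 AU: S = 1361/5.81² = 40.3 W m⁻².
At the subsolar point the surface absorbs S(1−A) and emits σT⁴ per unit area — no factor of 4, since only the local patch is in balance.
T = [40.3 × 0.56 / 5.67×10⁻⁸]^(1/4) = (3.98×10⁸)^(1/4) = 141 K.

T_ss ≈ 141 K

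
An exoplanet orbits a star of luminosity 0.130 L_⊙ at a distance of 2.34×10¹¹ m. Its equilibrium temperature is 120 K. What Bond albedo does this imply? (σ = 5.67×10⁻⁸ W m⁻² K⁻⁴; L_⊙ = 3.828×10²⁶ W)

A ≈ 0.35

L = 0.130 × 3.828×10²⁶ = 4.98×10²⁵ W.
Flux: S = L/(4πd²) = 4.98×10²⁵/(4π×(2.34×10¹¹)²) = 72.3 W m⁻².
From T_eq⁴ = S(1−A)/(4σ): 1−A = 4σT_eq⁴/S.
1−A = 4 × 5.67×10⁻⁸ × (120)⁴ / 72.3 = 0.650.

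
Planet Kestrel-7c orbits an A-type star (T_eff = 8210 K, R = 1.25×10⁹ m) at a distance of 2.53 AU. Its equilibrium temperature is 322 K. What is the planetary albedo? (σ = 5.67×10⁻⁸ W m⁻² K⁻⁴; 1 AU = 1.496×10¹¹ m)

d = 2.53 AU = 3.78×10¹¹ m.
L = 4πR_⋆²σT_⋆⁴ = 4π(1.25×10⁹)² × 5.67×10⁻⁸ × (8210)⁴ = 5.06×10²⁷ W.
S = L/(4πd²) = 2810 W m⁻².
From T_eq⁴ = S(1−A)/(4σ): 1−A = 4σT_eq⁴/S.
1−A = 4 × 5.67×10⁻⁸ × (322)⁴ / 2810 = 0.868.

A ≈ 0.13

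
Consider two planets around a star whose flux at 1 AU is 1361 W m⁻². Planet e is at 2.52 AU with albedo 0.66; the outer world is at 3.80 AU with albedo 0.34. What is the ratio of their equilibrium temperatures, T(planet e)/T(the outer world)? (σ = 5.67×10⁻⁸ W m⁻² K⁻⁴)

T_eq = [S₀(1−A)/(4σd²)]^(1/4), so T ∝ (1−A)^(1/4) / √d.
T₁ = [1361×0.34/(4×5.67×10⁻⁸×2.52²)]^(1/4) = 133.88 K.
T₂ = [1361×0.66/(4×5.67×10⁻⁸×3.80²)]^(1/4) = 128.69 K.

T₁/T₂ ≈ 1.040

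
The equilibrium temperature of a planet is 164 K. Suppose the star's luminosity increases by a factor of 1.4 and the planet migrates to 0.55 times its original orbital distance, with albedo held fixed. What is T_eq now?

T_eq ≈ 241 K

T_eq ∝ L^(1/4) · d^(−1/2).
T′ = 164 × 1.4^(1/4) / 0.55^(1/2) = 241 K.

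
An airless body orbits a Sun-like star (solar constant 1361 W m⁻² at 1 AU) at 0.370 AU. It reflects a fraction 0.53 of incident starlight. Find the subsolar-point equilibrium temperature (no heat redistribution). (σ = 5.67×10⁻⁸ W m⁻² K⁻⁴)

T_ss ≈ 536 K

Flux at 0.370 AU: S = 1361/0.370² = 9940 W m⁻².
At the subsolar point the surface absorbs S(1−A) and emits σT⁴ per unit area — no factor of 4, since only the local patch is in balance.
T = [9940 × 0.47 / 5.67×10⁻⁸]^(1/4) = (8.24×10¹⁰)^(1/4) = 536 K.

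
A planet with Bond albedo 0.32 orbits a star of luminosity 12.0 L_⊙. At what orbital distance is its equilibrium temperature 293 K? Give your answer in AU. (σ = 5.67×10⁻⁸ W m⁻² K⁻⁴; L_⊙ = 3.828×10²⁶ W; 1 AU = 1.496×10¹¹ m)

d ≈ 2.58 AU

L = 12.0 × 3.828×10²⁶ = 4.59×10²⁷ W.
From T_eq⁴ = L(1−A)/(16πσd²): d = √[L(1−A)/(16πσT_eq⁴)].
d = √[4.59×10²⁷ × 0.68 / (16π × 5.67×10⁻⁸ × (293)⁴)] = 3.86×10¹¹ m = 2.58 AU.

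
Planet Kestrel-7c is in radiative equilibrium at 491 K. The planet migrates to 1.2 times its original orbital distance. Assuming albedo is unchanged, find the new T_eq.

T_eq ≈ 448 K

T_eq ∝ L^(1/4) · d^(−1/2).
T′ = 491 / 1.2^(1/2) = 448 K.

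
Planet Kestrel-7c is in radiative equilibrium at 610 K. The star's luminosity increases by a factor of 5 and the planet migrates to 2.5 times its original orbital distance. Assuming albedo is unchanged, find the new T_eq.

T_eq ∝ L^(1/4) · d^(−1/2).
T′ = 610 × 5^(1/4) / 2.5^(1/2) = 577 K.

T_eq ≈ 577 K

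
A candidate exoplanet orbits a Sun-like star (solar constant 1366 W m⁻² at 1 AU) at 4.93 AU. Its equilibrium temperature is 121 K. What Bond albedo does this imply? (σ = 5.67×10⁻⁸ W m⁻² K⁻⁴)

A ≈ 0.13

Flux at 4.93 AU: S = 1366/4.93² = 56.2 W m⁻².
From T_eq⁴ = S(1−A)/(4σ): 1−A = 4σT_eq⁴/S.
1−A = 4 × 5.67×10⁻⁸ × (121)⁴ / 56.2 = 0.865.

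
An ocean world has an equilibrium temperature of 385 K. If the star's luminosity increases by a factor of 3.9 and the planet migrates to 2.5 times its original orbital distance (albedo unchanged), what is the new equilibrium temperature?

T_eq ≈ 342 K

T_eq ∝ L^(1/4) · d^(−1/2).
T′ = 385 × 3.9^(1/4) / 2.5^(1/2) = 342 K.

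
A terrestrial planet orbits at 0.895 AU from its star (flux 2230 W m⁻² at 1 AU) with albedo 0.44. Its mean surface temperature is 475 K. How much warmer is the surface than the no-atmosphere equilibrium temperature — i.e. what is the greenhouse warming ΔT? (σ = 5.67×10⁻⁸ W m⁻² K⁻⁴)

S = 2230/0.895² = 2784 W m⁻².
T_eq = [S(1−A)/(4σ)]^(1/4) = [2784×0.56/(4×5.67×10⁻⁸)]^(1/4) = 287.9 K.
ΔT = T_surf − T_eq = 475 − 287.9.

ΔT ≈ 187.1 K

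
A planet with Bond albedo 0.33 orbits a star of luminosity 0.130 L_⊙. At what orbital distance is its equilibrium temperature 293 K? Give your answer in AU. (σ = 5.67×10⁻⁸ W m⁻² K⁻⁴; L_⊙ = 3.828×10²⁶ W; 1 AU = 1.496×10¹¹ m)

L = 0.130 × 3.828×10²⁶ = 4.98×10²⁵ W.
From T_eq⁴ = L(1−A)/(16πσd²): d = √[L(1−A)/(16πσT_eq⁴)].
d = √[4.98×10²⁵ × 0.67 / (16π × 5.67×10⁻⁸ × (293)⁴)] = 3.98×10¹⁰ m = 0.266 AU.

d ≈ 0.266 AU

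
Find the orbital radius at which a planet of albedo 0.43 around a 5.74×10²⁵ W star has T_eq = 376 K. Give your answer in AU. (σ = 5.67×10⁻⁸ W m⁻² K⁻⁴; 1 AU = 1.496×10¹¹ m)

d ≈ 0.160 AU

From T_eq⁴ = L(1−A)/(16πσd²): d = √[L(1−A)/(16πσT_eq⁴)].
d = √[5.74×10²⁵ × 0.57 / (16π × 5.67×10⁻⁸ × (376)⁴)] = 2.40×10¹⁰ m = 0.160 AU.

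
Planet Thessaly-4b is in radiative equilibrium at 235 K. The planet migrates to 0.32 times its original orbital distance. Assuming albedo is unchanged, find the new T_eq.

T_eq ∝ L^(1/4) · d^(−1/2).
T′ = 235 / 0.32^(1/2) = 415 K.

T_eq ≈ 415 K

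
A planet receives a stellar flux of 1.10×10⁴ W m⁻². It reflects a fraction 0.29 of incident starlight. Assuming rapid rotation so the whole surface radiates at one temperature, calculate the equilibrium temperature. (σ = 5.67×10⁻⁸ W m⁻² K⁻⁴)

T_eq ≈ 431 K

Energy balance: absorbed = emitted ⇒ πR²·S(1−A) = 4πR²·σT_eq⁴, so T_eq⁴ = S(1−A)/(4σ).
T_eq = [1.10×10⁴ × 0.71 / (4 × 5.67×10⁻⁸)]^(1/4) = (3.44×10¹⁰)^(1/4) = 431 K.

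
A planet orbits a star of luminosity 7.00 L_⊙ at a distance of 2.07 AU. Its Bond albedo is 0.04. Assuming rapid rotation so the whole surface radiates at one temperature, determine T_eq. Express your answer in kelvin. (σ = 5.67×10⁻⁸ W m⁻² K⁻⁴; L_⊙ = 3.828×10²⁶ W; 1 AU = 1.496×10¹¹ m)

T_eq ≈ 311 K

d = 2.07 AU = 3.10×10¹¹ m.
L = 7.00 × 3.828×10²⁶ = 2.68×10²⁷ W.
Flux: S = L/(4πd²) = 2.68×10²⁷/(4π×(3.10×10¹¹)²) = 2220 W m⁻².
Energy balance: absorbed = emitted ⇒ πR²·S(1−A) = 4πR²·σT_eq⁴, so T_eq⁴ = S(1−A)/(4σ).
T_eq = [2220 × 0.96 / (4 × 5.67×10⁻⁸)]^(1/4) = (9.41×10⁹)^(1/4) = 311 K.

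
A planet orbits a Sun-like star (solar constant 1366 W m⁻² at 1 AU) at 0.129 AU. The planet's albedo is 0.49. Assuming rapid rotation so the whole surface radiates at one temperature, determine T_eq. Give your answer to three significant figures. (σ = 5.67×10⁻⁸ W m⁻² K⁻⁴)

T_eq ≈ 655 K

Flux at 0.129 AU: S = 1366/0.129² = 8.21×10⁴ W m⁻².
Energy balance: absorbed = emitted ⇒ πR²·S(1−A) = 4πR²·σT_eq⁴, so T_eq⁴ = S(1−A)/(4σ).
T_eq = [8.21×10⁴ × 0.51 / (4 × 5.67×10⁻⁸)]^(1/4) = (1.85×10¹¹)^(1/4) = 655 K.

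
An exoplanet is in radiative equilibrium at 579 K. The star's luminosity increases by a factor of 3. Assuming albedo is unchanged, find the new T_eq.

T_eq ≈ 762 K

T_eq ∝ L^(1/4) · d^(−1/2).
T′ = 579 × 3^(1/4) = 762 K.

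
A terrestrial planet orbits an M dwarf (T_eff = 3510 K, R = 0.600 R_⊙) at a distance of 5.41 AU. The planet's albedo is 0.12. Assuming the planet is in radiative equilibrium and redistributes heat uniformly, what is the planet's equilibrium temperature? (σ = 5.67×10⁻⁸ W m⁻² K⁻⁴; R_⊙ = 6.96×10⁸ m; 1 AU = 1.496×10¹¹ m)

T_eq ≈ 54.6 K

R_⋆ = 0.600 × 6.96×10⁸ = 4.18×10⁸ m.
d = 5.41 AU = 8.09×10¹¹ m.
L = 4πR_⋆²σT_⋆⁴ = 4π(4.18×10⁸)² × 5.67×10⁻⁸ × (3510)⁴ = 1.89×10²⁵ W.
S = L/(4πd²) = 2.29 W m⁻².
Energy balance: absorbed = emitted ⇒ πR²·S(1−A) = 4πR²·σT_eq⁴, so T_eq⁴ = S(1−A)/(4σ).
T_eq = [2.29 × 0.88 / (4 × 5.67×10⁻⁸)]^(1/4) = (8.89×10⁶)^(1/4) = 54.6 K.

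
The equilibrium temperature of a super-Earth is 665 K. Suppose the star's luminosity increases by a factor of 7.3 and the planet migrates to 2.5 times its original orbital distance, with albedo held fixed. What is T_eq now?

T_eq ∝ L^(1/4) · d^(−1/2).
T′ = 665 × 7.3^(1/4) / 2.5^(1/2) = 691 K.

T_eq ≈ 691 K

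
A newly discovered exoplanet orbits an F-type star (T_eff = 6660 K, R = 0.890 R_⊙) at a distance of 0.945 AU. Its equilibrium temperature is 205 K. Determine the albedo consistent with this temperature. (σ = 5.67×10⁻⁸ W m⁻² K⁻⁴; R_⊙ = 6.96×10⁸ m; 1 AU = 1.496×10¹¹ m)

R_⋆ = 0.890 × 6.96×10⁸ = 6.19×10⁸ m.
d = 0.945 AU = 1.41×10¹¹ m.
L = 4πR_⋆²σT_⋆⁴ = 4π(6.19×10⁸)² × 5.67×10⁻⁸ × (6660)⁴ = 5.38×10²⁶ W.
S = L/(4πd²) = 2140 W m⁻².
From T_eq⁴ = S(1−A)/(4σ): 1−A = 4σT_eq⁴/S.
1−A = 4 × 5.67×10⁻⁸ × (205)⁴ / 2140 = 0.187.

A ≈ 0.81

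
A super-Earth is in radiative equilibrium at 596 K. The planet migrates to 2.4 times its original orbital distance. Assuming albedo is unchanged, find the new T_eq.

T_eq ≈ 385 K

T_eq ∝ L^(1/4) · d^(−1/2).
T′ = 596 / 2.4^(1/2) = 385 K.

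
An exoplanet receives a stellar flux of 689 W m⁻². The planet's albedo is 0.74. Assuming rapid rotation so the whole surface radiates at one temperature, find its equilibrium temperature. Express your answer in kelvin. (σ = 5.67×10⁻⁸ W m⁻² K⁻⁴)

Energy balance: absorbed = emitted ⇒ πR²·S(1−A) = 4πR²·σT_eq⁴, so T_eq⁴ = S(1−A)/(4σ).
T_eq = [689 × 0.26 / (4 × 5.67×10⁻⁸)]^(1/4) = (7.90×10⁸)^(1/4) = 168 K.

T_eq ≈ 168 K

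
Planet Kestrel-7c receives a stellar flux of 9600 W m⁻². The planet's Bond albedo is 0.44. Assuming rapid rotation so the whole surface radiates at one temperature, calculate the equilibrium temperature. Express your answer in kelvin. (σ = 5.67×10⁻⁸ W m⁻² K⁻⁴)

T_eq ≈ 392 K

Energy balance: absorbed = emitted ⇒ πR²·S(1−A) = 4πR²·σT_eq⁴, so T_eq⁴ = S(1−A)/(4σ).
T_eq = [9600 × 0.56 / (4 × 5.67×10⁻⁸)]^(1/4) = (2.37×10¹⁰)^(1/4) = 392 K.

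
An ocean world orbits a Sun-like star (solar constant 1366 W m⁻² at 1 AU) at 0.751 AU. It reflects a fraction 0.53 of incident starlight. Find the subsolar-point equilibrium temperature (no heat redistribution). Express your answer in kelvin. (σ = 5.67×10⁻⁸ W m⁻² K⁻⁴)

Flux at 0.751 AU: S = 1366/0.751² = 2420 W m⁻².
At the subsolar point the surface absorbs S(1−A) and emits σT⁴ per unit area — no factor of 4, since only the local patch is in balance.
T = [2420 × 0.47 / 5.67×10⁻⁸]^(1/4) = (2.01×10¹⁰)^(1/4) = 376 K.

T_ss ≈ 376 K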